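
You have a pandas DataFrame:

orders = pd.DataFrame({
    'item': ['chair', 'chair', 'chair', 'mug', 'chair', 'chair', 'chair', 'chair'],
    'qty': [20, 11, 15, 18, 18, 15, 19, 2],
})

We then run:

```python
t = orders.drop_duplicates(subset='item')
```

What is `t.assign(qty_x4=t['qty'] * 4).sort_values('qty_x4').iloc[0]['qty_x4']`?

72

drop duplicate item (keep=first):
    item  qty
0  chair   20
3    mug   18
add column qty_x4 = t['qty'] * 4:
    item  qty  qty_x4
0  chair   20      80
3    mug   18      72
sort by qty_x4:
    item  qty  qty_x4
3    mug   18      72
0  chair   20      80
Taking the value at position 0, column 'qty_x4' gives 72.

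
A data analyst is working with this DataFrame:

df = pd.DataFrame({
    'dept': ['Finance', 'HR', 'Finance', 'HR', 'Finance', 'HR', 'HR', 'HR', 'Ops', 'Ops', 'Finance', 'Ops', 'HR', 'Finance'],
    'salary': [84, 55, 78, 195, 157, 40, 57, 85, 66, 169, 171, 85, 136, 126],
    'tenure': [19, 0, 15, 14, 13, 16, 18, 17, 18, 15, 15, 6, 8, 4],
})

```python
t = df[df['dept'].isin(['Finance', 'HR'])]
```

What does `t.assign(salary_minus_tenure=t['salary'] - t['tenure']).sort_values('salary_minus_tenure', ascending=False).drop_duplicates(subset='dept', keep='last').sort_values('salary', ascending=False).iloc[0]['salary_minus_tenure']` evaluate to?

filter rows where dept in ['Finance', 'HR']:
       dept  salary  tenure
0   Finance      84      19
1        HR      55       0
2   Finance      78      15
3        HR     195      14
4   Finance     157      13
5        HR      40      16
6        HR      57      18
7        HR      85      17
10  Finance     171      15
12       HR     136       8
13  Finance     126       4
add column salary_minus_tenure = t['salary'] - t['tenure']:
       dept  salary  tenure  salary_minus_tenure
0   Finance      84      19                   65
1        HR      55       0                   55
2   Finance      78      15                   63
3        HR     195      14                  181
4   Finance     157      13                  144
5        HR      40      16                   24
6        HR      57      18                   39
7        HR      85      17                   68
10  Finance     171      15                  156
12       HR     136       8                  128
13  Finance     126       4                  122
sort by salary_minus_tenure descending:
       dept  salary  tenure  salary_minus_tenure
3        HR     195      14                  181
10  Finance     171      15                  156
4   Finance     157      13                  144
12       HR     136       8                  128
13  Finance     126       4                  122
7        HR      85      17                   68
0   Finance      84      19                   65
2   Finance      78      15                   63
1        HR      55       0                   55
6        HR      57      18                   39
5        HR      40      16                   24
drop duplicate dept (keep=last):
      dept  salary  tenure  salary_minus_tenure
2  Finance      78      15                   63
5       HR      40      16                   24
sort by salary descending:
      dept  salary  tenure  salary_minus_tenure
2  Finance      78      15                   63
5       HR      40      16                   24
Then the value at position 0, column 'salary_minus_tenure': 63

63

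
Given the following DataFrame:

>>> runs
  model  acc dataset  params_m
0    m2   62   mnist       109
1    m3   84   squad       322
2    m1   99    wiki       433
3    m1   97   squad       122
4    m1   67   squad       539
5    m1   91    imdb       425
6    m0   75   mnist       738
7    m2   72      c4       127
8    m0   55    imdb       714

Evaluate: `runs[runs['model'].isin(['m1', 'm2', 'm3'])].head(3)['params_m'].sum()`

864

filter rows where model in ['m1', 'm2', 'm3']:
  model  acc dataset  params_m
0    m2   62   mnist       109
1    m3   84   squad       322
2    m1   99    wiki       433
3    m1   97   squad       122
4    m1   67   squad       539
5    m1   91    imdb       425
7    m2   72      c4       127
take first 3 rows:
  model  acc dataset  params_m
0    m2   62   mnist       109
1    m3   84   squad       322
2    m1   99    wiki       433
Reading off the sum of column 'params_m', we get 864.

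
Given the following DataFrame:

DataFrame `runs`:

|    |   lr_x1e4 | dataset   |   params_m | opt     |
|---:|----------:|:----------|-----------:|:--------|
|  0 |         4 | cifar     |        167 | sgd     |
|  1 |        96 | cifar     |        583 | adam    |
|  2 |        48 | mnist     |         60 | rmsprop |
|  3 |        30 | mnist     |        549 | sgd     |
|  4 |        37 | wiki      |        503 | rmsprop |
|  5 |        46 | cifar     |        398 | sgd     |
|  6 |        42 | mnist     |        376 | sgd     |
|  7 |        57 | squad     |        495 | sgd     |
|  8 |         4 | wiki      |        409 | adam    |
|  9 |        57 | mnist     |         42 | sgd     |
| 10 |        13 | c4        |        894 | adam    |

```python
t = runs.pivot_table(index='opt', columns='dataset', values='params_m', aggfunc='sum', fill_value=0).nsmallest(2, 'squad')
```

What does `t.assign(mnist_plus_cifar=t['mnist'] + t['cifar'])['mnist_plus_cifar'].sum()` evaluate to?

pivot: rows=opt, cols=dataset, sum(params_m):
dataset   c4  cifar  mnist  squad  wiki
opt                                    
adam     894    583      0      0   409
rmsprop    0      0     60      0   503
sgd        0    565    967    495     0
take 2 rows with smallest squad:
dataset   c4  cifar  mnist  squad  wiki
opt                                    
adam     894    583      0      0   409
rmsprop    0      0     60      0   503
add column mnist_plus_cifar = t['mnist'] + t['cifar']:
dataset   c4  cifar  mnist  squad  wiki  mnist_plus_cifar
opt                                                      
adam     894    583      0      0   409               583
rmsprop    0      0     60      0   503                60

643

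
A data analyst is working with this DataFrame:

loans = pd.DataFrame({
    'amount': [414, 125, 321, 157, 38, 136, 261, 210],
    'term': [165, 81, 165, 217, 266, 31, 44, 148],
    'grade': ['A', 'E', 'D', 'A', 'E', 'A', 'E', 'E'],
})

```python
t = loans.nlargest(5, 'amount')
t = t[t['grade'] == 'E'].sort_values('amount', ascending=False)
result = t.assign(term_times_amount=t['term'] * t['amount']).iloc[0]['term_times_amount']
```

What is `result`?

11484

take 5 rows with largest amount:
   amount  term grade
0     414   165     A
2     321   165     D
6     261    44     E
7     210   148     E
3     157   217     A
filter rows where grade == 'E':
   amount  term grade
6     261    44     E
7     210   148     E
sort by amount descending:
   amount  term grade
6     261    44     E
7     210   148     E
add column term_times_amount = t['term'] * t['amount']:
   amount  term grade  term_times_amount
6     261    44     E              11484
7     210   148     E              31080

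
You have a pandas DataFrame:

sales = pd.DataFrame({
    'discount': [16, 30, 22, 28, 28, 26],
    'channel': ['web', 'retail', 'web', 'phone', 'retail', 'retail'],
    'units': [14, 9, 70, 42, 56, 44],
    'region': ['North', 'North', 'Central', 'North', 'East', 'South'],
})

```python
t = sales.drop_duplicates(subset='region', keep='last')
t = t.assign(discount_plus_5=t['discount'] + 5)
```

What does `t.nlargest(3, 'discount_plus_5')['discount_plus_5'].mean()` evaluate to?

drop duplicate region (keep=last):
   discount channel  units   region
2        22     web     70  Central
3        28   phone     42    North
4        28  retail     56     East
5        26  retail     44    South
add column discount_plus_5 = t['discount'] + 5:
   discount channel  units   region  discount_plus_5
2        22     web     70  Central               27
3        28   phone     42    North               33
4        28  retail     56     East               33
5        26  retail     44    South               31
take 3 rows with largest discount_plus_5:
   discount channel  units region  discount_plus_5
3        28   phone     42  North               33
4        28  retail     56   East               33
5        26  retail     44  South               31

32.3333333333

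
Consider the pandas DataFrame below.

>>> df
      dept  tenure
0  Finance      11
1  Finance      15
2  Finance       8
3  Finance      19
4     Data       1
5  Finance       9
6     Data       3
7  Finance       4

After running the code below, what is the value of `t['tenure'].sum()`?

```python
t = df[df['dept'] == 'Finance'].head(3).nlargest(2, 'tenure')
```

filter rows where dept == 'Finance':
      dept  tenure
0  Finance      11
1  Finance      15
2  Finance       8
3  Finance      19
5  Finance       9
7  Finance       4
take first 3 rows:
      dept  tenure
0  Finance      11
1  Finance      15
2  Finance       8
take 2 rows with largest tenure:
      dept  tenure
1  Finance      15
0  Finance      11

26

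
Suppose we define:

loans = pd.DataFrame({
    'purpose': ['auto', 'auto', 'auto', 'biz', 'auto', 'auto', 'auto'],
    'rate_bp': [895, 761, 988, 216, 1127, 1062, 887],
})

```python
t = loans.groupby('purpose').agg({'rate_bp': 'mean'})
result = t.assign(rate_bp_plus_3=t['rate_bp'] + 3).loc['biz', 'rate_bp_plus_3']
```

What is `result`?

group by purpose, mean of rate_bp:
            rate_bp
purpose            
auto     953.333333
biz      216.000000
add column rate_bp_plus_3 = t['rate_bp'] + 3:
            rate_bp  rate_bp_plus_3
purpose                            
auto     953.333333      956.333333
biz      216.000000      219.000000
So loc['biz', 'rate_bp_plus_3'] = 219.0.

219.0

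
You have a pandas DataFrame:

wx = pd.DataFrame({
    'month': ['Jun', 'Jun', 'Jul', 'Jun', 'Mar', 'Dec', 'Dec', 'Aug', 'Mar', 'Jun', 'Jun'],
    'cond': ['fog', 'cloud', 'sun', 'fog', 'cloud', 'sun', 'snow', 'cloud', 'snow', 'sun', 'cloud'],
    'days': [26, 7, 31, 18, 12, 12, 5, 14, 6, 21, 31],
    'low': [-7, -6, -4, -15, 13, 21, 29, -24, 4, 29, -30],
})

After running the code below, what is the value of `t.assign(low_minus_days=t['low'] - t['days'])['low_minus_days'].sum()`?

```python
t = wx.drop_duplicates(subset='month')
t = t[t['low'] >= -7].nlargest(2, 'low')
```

drop duplicate month (keep=first):
  month   cond  days  low
0   Jun    fog    26   -7
2   Jul    sun    31   -4
4   Mar  cloud    12   13
5   Dec    sun    12   21
7   Aug  cloud    14  -24
filter rows where low >= -7:
  month   cond  days  low
0   Jun    fog    26   -7
2   Jul    sun    31   -4
4   Mar  cloud    12   13
5   Dec    sun    12   21
take 2 rows with largest low:
  month   cond  days  low
5   Dec    sun    12   21
4   Mar  cloud    12   13
add column low_minus_days = t['low'] - t['days']:
  month   cond  days  low  low_minus_days
5   Dec    sun    12   21               9
4   Mar  cloud    12   13               1
The sum of column 'low_minus_days' is 10.

10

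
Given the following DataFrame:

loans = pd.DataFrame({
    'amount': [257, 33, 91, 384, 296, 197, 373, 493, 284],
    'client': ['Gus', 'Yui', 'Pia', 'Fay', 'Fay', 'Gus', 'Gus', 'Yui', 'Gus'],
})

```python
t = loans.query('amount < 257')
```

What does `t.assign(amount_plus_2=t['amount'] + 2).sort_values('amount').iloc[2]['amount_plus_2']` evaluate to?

199

filter rows where amount < 257:
   amount client
1      33    Yui
2      91    Pia
5     197    Gus
add column amount_plus_2 = t['amount'] + 2:
   amount client  amount_plus_2
1      33    Yui             35
2      91    Pia             93
5     197    Gus            199
sort by amount:
   amount client  amount_plus_2
1      33    Yui             35
2      91    Pia             93
5     197    Gus            199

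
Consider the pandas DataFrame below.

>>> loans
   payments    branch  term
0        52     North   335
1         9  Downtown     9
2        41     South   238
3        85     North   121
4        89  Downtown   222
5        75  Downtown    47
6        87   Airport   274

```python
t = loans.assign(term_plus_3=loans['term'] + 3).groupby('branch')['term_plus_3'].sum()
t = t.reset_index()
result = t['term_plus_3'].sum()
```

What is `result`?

1267

add column term_plus_3 = loans['term'] + 3:
   payments    branch  term  term_plus_3
0        52     North   335          338
1         9  Downtown     9           12
2        41     South   238          241
3        85     North   121          124
4        89  Downtown   222          225
5        75  Downtown    47           50
6        87   Airport   274          277
group by branch, sum of term_plus_3:
branch
Airport     277
Downtown    287
North       462
South       241
Name: term_plus_3, dtype: int64
reset_index():
     branch  term_plus_3
0   Airport          277
1  Downtown          287
2     North          462
3     South          241
Finally, sum of column 'term_plus_3' = 1267.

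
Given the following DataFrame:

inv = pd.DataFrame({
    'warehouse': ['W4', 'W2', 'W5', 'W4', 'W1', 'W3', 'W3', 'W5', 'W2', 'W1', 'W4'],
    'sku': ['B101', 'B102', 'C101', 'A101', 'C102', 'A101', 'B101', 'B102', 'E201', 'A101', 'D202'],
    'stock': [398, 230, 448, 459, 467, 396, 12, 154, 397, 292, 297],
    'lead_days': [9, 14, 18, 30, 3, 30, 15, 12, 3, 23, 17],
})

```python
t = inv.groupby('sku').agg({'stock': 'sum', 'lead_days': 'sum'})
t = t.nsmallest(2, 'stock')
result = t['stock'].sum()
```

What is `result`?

681

group by sku: sum(stock), sum(lead_days):
      stock  lead_days
sku                   
A101   1147         83
B101    410         24
B102    384         26
C101    448         18
C102    467          3
D202    297         17
E201    397          3
take 2 rows with smallest stock:
      stock  lead_days
sku                   
D202    297         17
B102    384         26
The sum of column 'stock' is 681.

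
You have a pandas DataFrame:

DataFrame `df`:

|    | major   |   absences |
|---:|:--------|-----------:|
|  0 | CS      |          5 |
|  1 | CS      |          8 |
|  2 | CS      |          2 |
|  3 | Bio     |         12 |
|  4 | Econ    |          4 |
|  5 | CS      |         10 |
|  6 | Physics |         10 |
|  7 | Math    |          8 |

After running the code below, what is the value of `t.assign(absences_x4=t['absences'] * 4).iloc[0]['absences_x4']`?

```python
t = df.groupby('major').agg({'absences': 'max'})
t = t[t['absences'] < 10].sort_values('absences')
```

16

group by major, max of absences:
         absences
major            
Bio            12
CS             10
Econ            4
Math            8
Physics        10
filter rows where absences < 10:
       absences
major          
Econ          4
Math          8
sort by absences:
       absences
major          
Econ          4
Math          8
add column absences_x4 = t['absences'] * 4:
       absences  absences_x4
major                       
Econ          4           16
Math          8           32
Hence 16.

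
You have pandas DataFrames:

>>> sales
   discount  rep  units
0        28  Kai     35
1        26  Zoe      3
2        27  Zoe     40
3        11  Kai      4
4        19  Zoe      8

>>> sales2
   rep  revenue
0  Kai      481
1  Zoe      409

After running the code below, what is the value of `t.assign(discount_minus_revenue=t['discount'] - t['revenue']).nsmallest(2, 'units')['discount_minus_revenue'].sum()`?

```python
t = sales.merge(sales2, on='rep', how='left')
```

-853

merge on 'rep' (how='left') → 5 rows:
   discount  rep  units  revenue
0        28  Kai     35      481
1        26  Zoe      3      409
2        27  Zoe     40      409
3        11  Kai      4      481
4        19  Zoe      8      409
add column discount_minus_revenue = t['discount'] - t['revenue']:
   discount  rep  units  revenue  discount_minus_revenue
0        28  Kai     35      481                    -453
1        26  Zoe      3      409                    -383
2        27  Zoe     40      409                    -382
3        11  Kai      4      481                    -470
4        19  Zoe      8      409                    -390
take 2 rows with smallest units:
   discount  rep  units  revenue  discount_minus_revenue
1        26  Zoe      3      409                    -383
3        11  Kai      4      481                    -470
Finally, sum of column 'discount_minus_revenue' = -853.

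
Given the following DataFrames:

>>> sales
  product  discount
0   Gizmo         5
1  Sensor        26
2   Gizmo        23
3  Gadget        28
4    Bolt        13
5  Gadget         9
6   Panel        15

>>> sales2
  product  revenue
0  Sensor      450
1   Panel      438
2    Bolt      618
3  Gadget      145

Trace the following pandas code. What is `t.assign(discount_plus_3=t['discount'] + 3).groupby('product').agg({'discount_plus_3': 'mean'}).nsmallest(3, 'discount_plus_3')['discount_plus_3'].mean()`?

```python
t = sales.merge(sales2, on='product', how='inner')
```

merge on 'product' (how='inner') → 5 rows:
  product  discount  revenue
0  Sensor        26      450
1  Gadget        28      145
2    Bolt        13      618
3  Gadget         9      145
4   Panel        15      438
add column discount_plus_3 = t['discount'] + 3:
  product  discount  revenue  discount_plus_3
0  Sensor        26      450               29
1  Gadget        28      145               31
2    Bolt        13      618               16
3  Gadget         9      145               12
4   Panel        15      438               18
group by product, mean of discount_plus_3:
         discount_plus_3
product                 
Bolt                16.0
Gadget              21.5
Panel               18.0
Sensor              29.0
take 3 rows with smallest discount_plus_3:
         discount_plus_3
product                 
Bolt                16.0
Panel               18.0
Gadget              21.5
Finally, mean of column 'discount_plus_3' = 18.5.

18.5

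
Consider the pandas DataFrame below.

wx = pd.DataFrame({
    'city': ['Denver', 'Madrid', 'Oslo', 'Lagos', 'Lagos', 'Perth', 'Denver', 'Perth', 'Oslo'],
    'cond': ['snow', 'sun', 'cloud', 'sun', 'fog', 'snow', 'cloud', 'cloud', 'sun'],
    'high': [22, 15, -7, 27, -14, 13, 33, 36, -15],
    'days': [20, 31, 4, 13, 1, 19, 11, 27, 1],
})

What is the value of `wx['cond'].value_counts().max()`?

value_counts of cond:
cond
sun      3
cloud    3
snow     2
fog      1
Name: count, dtype: int64
Hence 3.

3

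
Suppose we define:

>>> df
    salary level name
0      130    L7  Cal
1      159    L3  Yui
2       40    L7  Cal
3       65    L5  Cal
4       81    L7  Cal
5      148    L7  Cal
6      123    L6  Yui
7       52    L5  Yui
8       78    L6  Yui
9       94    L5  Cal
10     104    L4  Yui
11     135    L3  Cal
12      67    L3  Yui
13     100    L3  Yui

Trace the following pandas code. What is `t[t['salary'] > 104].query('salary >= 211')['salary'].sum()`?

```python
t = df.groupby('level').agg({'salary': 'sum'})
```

1071

group by level, sum of salary:
       salary
level        
L3        461
L4        104
L5        211
L6        201
L7        399
filter rows where salary > 104:
       salary
level        
L3        461
L5        211
L6        201
L7        399
filter rows where salary >= 211:
       salary
level        
L3        461
L5        211
L7        399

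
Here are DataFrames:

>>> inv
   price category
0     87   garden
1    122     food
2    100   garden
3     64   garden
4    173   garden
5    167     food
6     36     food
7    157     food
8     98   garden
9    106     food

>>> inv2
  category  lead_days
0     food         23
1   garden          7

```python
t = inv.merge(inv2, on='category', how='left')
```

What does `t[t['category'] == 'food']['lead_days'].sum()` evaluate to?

merge on 'category' (how='left') → 10 rows:
   price category  lead_days
0     87   garden          7
1    122     food         23
2    100   garden          7
3     64   garden          7
4    173   garden          7
5    167     food         23
6     36     food         23
7    157     food         23
8     98   garden          7
9    106     food         23
filter rows where category == 'food':
   price category  lead_days
1    122     food         23
5    167     food         23
6     36     food         23
7    157     food         23
9    106     food         23

115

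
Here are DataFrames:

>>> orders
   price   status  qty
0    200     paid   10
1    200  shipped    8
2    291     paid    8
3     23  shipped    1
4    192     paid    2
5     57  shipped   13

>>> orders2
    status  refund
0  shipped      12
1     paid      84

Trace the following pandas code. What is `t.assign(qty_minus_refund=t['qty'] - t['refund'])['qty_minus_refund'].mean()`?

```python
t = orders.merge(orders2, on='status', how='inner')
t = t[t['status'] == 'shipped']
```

-4.66666666667

merge on 'status' (how='inner') → 6 rows:
   price   status  qty  refund
0    200     paid   10      84
1    200  shipped    8      12
2    291     paid    8      84
3     23  shipped    1      12
4    192     paid    2      84
5     57  shipped   13      12
filter rows where status == 'shipped':
   price   status  qty  refund
1    200  shipped    8      12
3     23  shipped    1      12
5     57  shipped   13      12
add column qty_minus_refund = t['qty'] - t['refund']:
   price   status  qty  refund  qty_minus_refund
1    200  shipped    8      12                -4
3     23  shipped    1      12               -11
5     57  shipped   13      12                 1
So mean() = -4.66666666667.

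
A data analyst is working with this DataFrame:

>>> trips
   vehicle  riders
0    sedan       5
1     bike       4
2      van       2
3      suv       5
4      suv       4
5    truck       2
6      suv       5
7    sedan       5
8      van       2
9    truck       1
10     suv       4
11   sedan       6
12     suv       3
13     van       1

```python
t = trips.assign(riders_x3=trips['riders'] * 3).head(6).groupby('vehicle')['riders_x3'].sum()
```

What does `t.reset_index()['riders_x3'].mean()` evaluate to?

13.2

add column riders_x3 = trips['riders'] * 3:
   vehicle  riders  riders_x3
0    sedan       5         15
1     bike       4         12
2      van       2          6
3      suv       5         15
4      suv       4         12
5    truck       2          6
6      suv       5         15
7    sedan       5         15
8      van       2          6
9    truck       1          3
10     suv       4         12
11   sedan       6         18
12     suv       3          9
13     van       1          3
take first 6 rows:
  vehicle  riders  riders_x3
0   sedan       5         15
1    bike       4         12
2     van       2          6
3     suv       5         15
4     suv       4         12
5   truck       2          6
group by vehicle, sum of riders_x3:
vehicle
bike     12
sedan    15
suv      27
truck     6
van       6
Name: riders_x3, dtype: int64
reset_index():
  vehicle  riders_x3
0    bike         12
1   sedan         15
2     suv         27
3   truck          6
4     van          6
Hence 13.2.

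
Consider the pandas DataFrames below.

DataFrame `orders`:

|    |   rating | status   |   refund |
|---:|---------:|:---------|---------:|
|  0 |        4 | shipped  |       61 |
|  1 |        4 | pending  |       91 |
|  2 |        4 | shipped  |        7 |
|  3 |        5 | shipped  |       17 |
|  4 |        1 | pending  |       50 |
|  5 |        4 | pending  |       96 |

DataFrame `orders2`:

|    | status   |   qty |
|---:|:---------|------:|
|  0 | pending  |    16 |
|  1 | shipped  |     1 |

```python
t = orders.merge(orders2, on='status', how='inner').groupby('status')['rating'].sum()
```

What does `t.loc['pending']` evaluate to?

merge on 'status' (how='inner') → 6 rows:
   rating   status  refund  qty
0       4  shipped      61    1
1       4  pending      91   16
2       4  shipped       7    1
3       5  shipped      17    1
4       1  pending      50   16
5       4  pending      96   16
group by status, sum of rating:
status
pending     9
shipped    13
Name: rating, dtype: int64
Reading off the value at index 'pending', we get 9.

9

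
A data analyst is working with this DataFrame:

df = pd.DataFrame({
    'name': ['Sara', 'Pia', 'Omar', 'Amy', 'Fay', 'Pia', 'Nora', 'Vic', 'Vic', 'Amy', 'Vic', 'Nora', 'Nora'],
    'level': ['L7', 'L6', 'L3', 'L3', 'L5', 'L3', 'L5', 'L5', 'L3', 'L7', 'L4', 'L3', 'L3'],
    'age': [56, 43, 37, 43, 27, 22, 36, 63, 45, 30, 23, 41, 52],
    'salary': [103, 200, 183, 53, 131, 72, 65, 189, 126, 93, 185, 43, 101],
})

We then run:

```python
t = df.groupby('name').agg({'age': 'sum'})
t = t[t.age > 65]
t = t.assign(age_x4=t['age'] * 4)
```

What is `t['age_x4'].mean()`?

group by name, sum of age:
      age
name     
Amy    73
Fay    27
Nora  129
Omar   37
Pia    65
Sara   56
Vic   131
filter rows where age > 65:
      age
name     
Amy    73
Nora  129
Vic   131
add column age_x4 = t['age'] * 4:
      age  age_x4
name             
Amy    73     292
Nora  129     516
Vic   131     524
Then the mean of column 'age_x4': 444.0

444.0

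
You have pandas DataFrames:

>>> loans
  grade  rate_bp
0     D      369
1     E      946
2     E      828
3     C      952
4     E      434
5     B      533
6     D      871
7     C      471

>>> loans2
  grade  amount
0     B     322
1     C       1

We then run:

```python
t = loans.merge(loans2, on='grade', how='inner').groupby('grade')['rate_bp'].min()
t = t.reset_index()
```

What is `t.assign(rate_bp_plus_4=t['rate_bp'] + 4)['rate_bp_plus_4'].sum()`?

1012

merge on 'grade' (how='inner') → 3 rows:
  grade  rate_bp  amount
0     C      952       1
1     B      533     322
2     C      471       1
group by grade, min of rate_bp:
grade
B    533
C    471
Name: rate_bp, dtype: int64
reset_index():
  grade  rate_bp
0     B      533
1     C      471
add column rate_bp_plus_4 = t['rate_bp'] + 4:
  grade  rate_bp  rate_bp_plus_4
0     B      533             537
1     C      471             475
Taking the sum of column 'rate_bp_plus_4' gives 1012.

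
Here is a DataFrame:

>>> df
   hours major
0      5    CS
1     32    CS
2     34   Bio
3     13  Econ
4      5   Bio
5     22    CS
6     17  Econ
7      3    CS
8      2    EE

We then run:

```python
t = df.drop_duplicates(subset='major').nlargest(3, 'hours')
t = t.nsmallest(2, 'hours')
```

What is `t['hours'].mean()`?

drop duplicate major (keep=first):
   hours major
0      5    CS
2     34   Bio
3     13  Econ
8      2    EE
take 3 rows with largest hours:
   hours major
2     34   Bio
3     13  Econ
0      5    CS
take 2 rows with smallest hours:
   hours major
0      5    CS
3     13  Econ

9.0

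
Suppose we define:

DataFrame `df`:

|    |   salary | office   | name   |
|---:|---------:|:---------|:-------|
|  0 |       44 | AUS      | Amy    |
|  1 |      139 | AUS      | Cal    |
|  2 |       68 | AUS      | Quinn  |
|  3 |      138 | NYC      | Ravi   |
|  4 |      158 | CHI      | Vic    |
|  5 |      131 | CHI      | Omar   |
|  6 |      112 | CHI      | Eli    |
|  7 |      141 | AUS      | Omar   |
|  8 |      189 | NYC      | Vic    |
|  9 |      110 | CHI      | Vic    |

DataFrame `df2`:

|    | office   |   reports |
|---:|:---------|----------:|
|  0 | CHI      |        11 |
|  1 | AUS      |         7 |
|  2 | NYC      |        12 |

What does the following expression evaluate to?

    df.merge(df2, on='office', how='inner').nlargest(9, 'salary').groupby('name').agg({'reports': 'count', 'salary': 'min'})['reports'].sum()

9

merge on 'office' (how='inner') → 10 rows:
   salary office   name  reports
0      44    AUS    Amy        7
1     139    AUS    Cal        7
2      68    AUS  Quinn        7
3     138    NYC   Ravi       12
4     158    CHI    Vic       11
5     131    CHI   Omar       11
6     112    CHI    Eli       11
7     141    AUS   Omar        7
8     189    NYC    Vic       12
9     110    CHI    Vic       11
take 9 rows with largest salary:
   salary office   name  reports
8     189    NYC    Vic       12
4     158    CHI    Vic       11
7     141    AUS   Omar        7
1     139    AUS    Cal        7
3     138    NYC   Ravi       12
5     131    CHI   Omar       11
6     112    CHI    Eli       11
9     110    CHI    Vic       11
2      68    AUS  Quinn        7
group by name: count(reports), min(salary):
       reports  salary
name                  
Cal          1     139
Eli          1     112
Omar         2     131
Quinn        1      68
Ravi         1     138
Vic          3     110
Reading off the sum of column 'reports', we get 9.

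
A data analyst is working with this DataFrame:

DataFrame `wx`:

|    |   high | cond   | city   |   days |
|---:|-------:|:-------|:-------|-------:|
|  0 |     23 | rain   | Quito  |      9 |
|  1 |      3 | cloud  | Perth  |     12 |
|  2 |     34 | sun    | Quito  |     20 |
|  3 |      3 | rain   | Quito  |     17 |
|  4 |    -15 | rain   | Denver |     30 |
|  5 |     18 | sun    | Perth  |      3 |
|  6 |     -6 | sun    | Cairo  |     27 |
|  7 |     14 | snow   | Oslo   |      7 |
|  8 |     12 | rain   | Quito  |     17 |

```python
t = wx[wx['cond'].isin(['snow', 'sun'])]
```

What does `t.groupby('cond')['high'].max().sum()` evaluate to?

48

filter rows where cond in ['snow', 'sun']:
   high  cond   city  days
2    34   sun  Quito    20
5    18   sun  Perth     3
6    -6   sun  Cairo    27
7    14  snow   Oslo     7
group by cond, max of high:
cond
snow    14
sun     34
Name: high, dtype: int64
The sum of the resulting series is 48.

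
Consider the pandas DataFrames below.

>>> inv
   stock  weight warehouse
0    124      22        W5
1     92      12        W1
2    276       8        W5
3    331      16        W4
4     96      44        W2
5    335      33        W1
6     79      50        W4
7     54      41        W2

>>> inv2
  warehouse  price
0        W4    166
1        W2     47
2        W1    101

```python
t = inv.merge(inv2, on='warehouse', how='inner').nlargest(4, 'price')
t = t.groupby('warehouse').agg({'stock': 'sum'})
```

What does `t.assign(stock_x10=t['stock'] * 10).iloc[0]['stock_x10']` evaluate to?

4270

merge on 'warehouse' (how='inner') → 6 rows:
   stock  weight warehouse  price
0     92      12        W1    101
1    331      16        W4    166
2     96      44        W2     47
3    335      33        W1    101
4     79      50        W4    166
5     54      41        W2     47
take 4 rows with largest price:
   stock  weight warehouse  price
1    331      16        W4    166
4     79      50        W4    166
0     92      12        W1    101
3    335      33        W1    101
group by warehouse, sum of stock:
           stock
warehouse       
W1           427
W4           410
add column stock_x10 = t['stock'] * 10:
           stock  stock_x10
warehouse                  
W1           427       4270
W4           410       4100
The value at position 0, column 'stock_x10' is 4270.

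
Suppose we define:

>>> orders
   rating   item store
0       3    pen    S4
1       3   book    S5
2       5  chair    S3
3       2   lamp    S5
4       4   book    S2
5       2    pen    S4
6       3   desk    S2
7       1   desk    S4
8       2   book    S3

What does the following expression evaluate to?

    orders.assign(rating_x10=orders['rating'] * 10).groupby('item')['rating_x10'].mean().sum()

145.0

add column rating_x10 = orders['rating'] * 10:
   rating   item store  rating_x10
0       3    pen    S4          30
1       3   book    S5          30
2       5  chair    S3          50
3       2   lamp    S5          20
4       4   book    S2          40
5       2    pen    S4          20
6       3   desk    S2          30
7       1   desk    S4          10
8       2   book    S3          20
group by item, mean of rating_x10:
item
book     30.0
chair    50.0
desk     20.0
lamp     20.0
pen      25.0
Name: rating_x10, dtype: float64
sum of the resulting series → 145.0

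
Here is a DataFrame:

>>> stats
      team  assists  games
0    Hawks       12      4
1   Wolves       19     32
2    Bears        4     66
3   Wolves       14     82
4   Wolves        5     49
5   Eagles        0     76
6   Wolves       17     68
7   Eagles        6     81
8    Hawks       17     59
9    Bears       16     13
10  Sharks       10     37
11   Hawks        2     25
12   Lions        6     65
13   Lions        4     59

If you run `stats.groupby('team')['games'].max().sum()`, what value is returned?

group by team, max of games:
team
Bears     66
Eagles    81
Hawks     59
Lions     65
Sharks    37
Wolves    82
Name: games, dtype: int64
The sum of the resulting series is 390.

390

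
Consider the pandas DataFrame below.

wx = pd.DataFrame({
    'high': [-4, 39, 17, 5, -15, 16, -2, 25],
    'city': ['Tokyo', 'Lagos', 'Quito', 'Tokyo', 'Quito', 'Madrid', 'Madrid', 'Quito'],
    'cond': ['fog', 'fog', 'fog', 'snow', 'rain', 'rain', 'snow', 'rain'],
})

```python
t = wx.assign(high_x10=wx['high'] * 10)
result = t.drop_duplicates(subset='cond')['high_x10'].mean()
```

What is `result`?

add column high_x10 = wx['high'] * 10:
   high    city  cond  high_x10
0    -4   Tokyo   fog       -40
1    39   Lagos   fog       390
2    17   Quito   fog       170
3     5   Tokyo  snow        50
4   -15   Quito  rain      -150
5    16  Madrid  rain       160
6    -2  Madrid  snow       -20
7    25   Quito  rain       250
drop duplicate cond (keep=first):
   high   city  cond  high_x10
0    -4  Tokyo   fog       -40
3     5  Tokyo  snow        50
4   -15  Quito  rain      -150
So mean() = -46.6666666667.

-46.6666666667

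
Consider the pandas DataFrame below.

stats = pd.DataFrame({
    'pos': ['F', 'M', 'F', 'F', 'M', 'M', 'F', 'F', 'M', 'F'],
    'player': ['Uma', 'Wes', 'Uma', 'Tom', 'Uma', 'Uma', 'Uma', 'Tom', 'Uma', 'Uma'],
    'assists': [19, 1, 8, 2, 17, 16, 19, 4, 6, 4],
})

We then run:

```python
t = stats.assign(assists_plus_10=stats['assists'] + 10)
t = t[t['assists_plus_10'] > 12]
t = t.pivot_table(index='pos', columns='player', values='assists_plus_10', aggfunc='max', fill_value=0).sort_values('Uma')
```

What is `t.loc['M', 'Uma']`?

add column assists_plus_10 = stats['assists'] + 10:
  pos player  assists  assists_plus_10
0   F    Uma       19               29
1   M    Wes        1               11
2   F    Uma        8               18
3   F    Tom        2               12
4   M    Uma       17               27
5   M    Uma       16               26
6   F    Uma       19               29
7   F    Tom        4               14
8   M    Uma        6               16
9   F    Uma        4               14
filter rows where assists_plus_10 > 12:
  pos player  assists  assists_plus_10
0   F    Uma       19               29
2   F    Uma        8               18
4   M    Uma       17               27
5   M    Uma       16               26
6   F    Uma       19               29
7   F    Tom        4               14
8   M    Uma        6               16
9   F    Uma        4               14
pivot: rows=pos, cols=player, max(assists_plus_10):
player  Tom  Uma
pos             
F        14   29
M         0   27
sort by Uma:
player  Tom  Uma
pos             
M         0   27
F        14   29
Hence 27.

27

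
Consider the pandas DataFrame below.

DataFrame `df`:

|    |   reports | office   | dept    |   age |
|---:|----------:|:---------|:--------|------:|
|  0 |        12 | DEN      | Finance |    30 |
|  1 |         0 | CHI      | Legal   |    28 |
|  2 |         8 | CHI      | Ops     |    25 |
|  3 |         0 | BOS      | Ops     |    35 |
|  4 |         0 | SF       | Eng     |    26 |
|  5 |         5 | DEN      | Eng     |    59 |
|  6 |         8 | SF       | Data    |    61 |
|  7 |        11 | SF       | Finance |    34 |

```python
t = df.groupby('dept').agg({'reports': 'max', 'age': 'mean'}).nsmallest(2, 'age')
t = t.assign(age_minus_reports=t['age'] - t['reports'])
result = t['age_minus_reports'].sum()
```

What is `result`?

group by dept: max(reports), mean(age):
         reports   age
dept                  
Data           8  61.0
Eng            5  42.5
Finance       12  32.0
Legal          0  28.0
Ops            8  30.0
take 2 rows with smallest age:
       reports   age
dept                
Legal        0  28.0
Ops          8  30.0
add column age_minus_reports = t['age'] - t['reports']:
       reports   age  age_minus_reports
dept                                   
Legal        0  28.0               28.0
Ops          8  30.0               22.0

50.0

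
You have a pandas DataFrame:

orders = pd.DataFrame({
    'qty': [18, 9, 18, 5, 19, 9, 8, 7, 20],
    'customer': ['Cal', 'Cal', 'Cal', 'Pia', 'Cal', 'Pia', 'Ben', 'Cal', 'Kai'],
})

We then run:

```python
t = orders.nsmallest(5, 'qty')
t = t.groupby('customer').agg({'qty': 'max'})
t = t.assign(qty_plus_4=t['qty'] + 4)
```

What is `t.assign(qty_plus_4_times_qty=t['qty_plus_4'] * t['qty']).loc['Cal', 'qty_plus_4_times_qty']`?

take 5 rows with smallest qty:
   qty customer
3    5      Pia
7    7      Cal
6    8      Ben
1    9      Cal
5    9      Pia
group by customer, max of qty:
          qty
customer     
Ben         8
Cal         9
Pia         9
add column qty_plus_4 = t['qty'] + 4:
          qty  qty_plus_4
customer                 
Ben         8          12
Cal         9          13
Pia         9          13
add column qty_plus_4_times_qty = t['qty_plus_4'] * t['qty']:
          qty  qty_plus_4  qty_plus_4_times_qty
customer                                       
Ben         8          12                    96
Cal         9          13                   117
Pia         9          13                   117
Then the value at row 'Cal', column 'qty_plus_4_times_qty': 117

117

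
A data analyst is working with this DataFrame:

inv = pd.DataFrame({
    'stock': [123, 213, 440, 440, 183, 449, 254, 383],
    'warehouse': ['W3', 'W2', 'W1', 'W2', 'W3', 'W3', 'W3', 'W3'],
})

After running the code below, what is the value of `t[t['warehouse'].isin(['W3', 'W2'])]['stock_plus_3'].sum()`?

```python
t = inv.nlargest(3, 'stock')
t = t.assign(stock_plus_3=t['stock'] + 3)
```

895

take 3 rows with largest stock:
   stock warehouse
5    449        W3
2    440        W1
3    440        W2
add column stock_plus_3 = t['stock'] + 3:
   stock warehouse  stock_plus_3
5    449        W3           452
2    440        W1           443
3    440        W2           443
filter rows where warehouse in ['W3', 'W2']:
   stock warehouse  stock_plus_3
5    449        W3           452
3    440        W2           443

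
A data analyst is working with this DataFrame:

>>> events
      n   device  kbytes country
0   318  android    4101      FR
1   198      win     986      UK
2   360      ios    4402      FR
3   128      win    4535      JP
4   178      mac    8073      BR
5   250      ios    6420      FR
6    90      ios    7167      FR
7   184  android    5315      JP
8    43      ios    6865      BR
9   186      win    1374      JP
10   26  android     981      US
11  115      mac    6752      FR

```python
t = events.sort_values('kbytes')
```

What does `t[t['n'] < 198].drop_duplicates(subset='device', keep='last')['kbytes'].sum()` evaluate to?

25090

sort by kbytes:
      n   device  kbytes country
10   26  android     981      US
1   198      win     986      UK
9   186      win    1374      JP
0   318  android    4101      FR
2   360      ios    4402      FR
3   128      win    4535      JP
7   184  android    5315      JP
5   250      ios    6420      FR
11  115      mac    6752      FR
8    43      ios    6865      BR
6    90      ios    7167      FR
4   178      mac    8073      BR
filter rows where n < 198:
      n   device  kbytes country
10   26  android     981      US
9   186      win    1374      JP
3   128      win    4535      JP
7   184  android    5315      JP
11  115      mac    6752      FR
8    43      ios    6865      BR
6    90      ios    7167      FR
4   178      mac    8073      BR
drop duplicate device (keep=last):
     n   device  kbytes country
3  128      win    4535      JP
7  184  android    5315      JP
6   90      ios    7167      FR
4  178      mac    8073      BR
Hence 25090.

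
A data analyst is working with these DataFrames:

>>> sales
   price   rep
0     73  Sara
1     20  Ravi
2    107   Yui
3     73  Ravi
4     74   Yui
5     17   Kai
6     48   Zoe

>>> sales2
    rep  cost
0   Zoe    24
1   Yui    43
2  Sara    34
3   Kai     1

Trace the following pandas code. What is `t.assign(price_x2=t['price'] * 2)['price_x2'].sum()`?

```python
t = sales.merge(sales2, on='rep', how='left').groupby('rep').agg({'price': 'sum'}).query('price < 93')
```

merge on 'rep' (how='left') → 7 rows:
   price   rep  cost
0     73  Sara  34.0
1     20  Ravi   NaN
2    107   Yui  43.0
3     73  Ravi   NaN
4     74   Yui  43.0
5     17   Kai   1.0
6     48   Zoe  24.0
group by rep, sum of price:
      price
rep        
Kai      17
Ravi     93
Sara     73
Yui     181
Zoe      48
filter rows where price < 93:
      price
rep        
Kai      17
Sara     73
Zoe      48
add column price_x2 = t['price'] * 2:
      price  price_x2
rep                  
Kai      17        34
Sara     73       146
Zoe      48        96
Finally, sum of column 'price_x2' = 276.

276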